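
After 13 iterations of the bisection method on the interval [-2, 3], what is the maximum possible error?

Bisection error bound: |error| ≤ (b-a)/2^n
|error| ≤ (3 - (-2))/2^13 = 5/2^13
|error| ≤ 0.0006103516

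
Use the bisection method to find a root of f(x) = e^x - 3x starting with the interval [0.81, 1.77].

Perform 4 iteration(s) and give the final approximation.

f(x) = e^x - 3x
Initial interval: [0.81, 1.77]

Iteration 1:
  c_1 = (0.810000 + 1.770000)/2 = 1.290000
  f(c_1) = f(1.290000) = -0.237213
  f(a) × f(c) ≥ 0, new interval: [1.290000, 1.770000]
Iteration 2:
  c_2 = (1.290000 + 1.770000)/2 = 1.530000
  f(c_2) = f(1.530000) = 0.028177
  f(a) × f(c) < 0, new interval: [1.290000, 1.530000]
Iteration 3:
  c_3 = (1.290000 + 1.530000)/2 = 1.410000
  f(c_3) = f(1.410000) = -0.134045
  f(a) × f(c) ≥ 0, new interval: [1.410000, 1.530000]
Iteration 4:
  c_4 = (1.410000 + 1.530000)/2 = 1.470000
  f(c_4) = f(1.470000) = -0.060765
  f(a) × f(c) ≥ 0, new interval: [1.470000, 1.530000]

After 4 iteration(s), the approximation is c_4 = 1.470000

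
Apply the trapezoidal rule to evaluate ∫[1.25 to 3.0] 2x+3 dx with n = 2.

f(x) = 2x+3
a = 1.25, b = 3.0, n = 2
h = (b - a)/n = 0.875000

Trapezoidal rule: (h/2)[f(x₀) + 2f(x₁) + 2f(x₂) + ... + f(xₙ)]

x_0 = 1.2500, f(x_0) = 5.500000, coefficient = 1
x_1 = 2.1250, f(x_1) = 7.250000, coefficient = 2
x_2 = 3.0000, f(x_2) = 9.000000, coefficient = 1

I ≈ (0.875000/2) × 29.000000 = 12.687500
Exact value: 12.687500
Error: 0.000000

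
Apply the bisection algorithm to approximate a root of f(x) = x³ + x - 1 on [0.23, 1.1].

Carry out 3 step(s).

f(x) = x³ + x - 1
Initial interval: [0.23, 1.1]

Iteration 1:
  c_1 = (0.230000 + 1.100000)/2 = 0.665000
  f(c_1) = f(0.665000) = -0.040920
  f(a) × f(c) ≥ 0, new interval: [0.665000, 1.100000]
Iteration 2:
  c_2 = (0.665000 + 1.100000)/2 = 0.882500
  f(c_2) = f(0.882500) = 0.569797
  f(a) × f(c) < 0, new interval: [0.665000, 0.882500]
Iteration 3:
  c_3 = (0.665000 + 0.882500)/2 = 0.773750
  f(c_3) = f(0.773750) = 0.236986
  f(a) × f(c) < 0, new interval: [0.665000, 0.773750]

After 3 iteration(s), the approximation is c_3 = 0.773750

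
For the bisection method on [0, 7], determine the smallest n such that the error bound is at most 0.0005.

We need (b-a)/2^n ≤ 0.0005
(7 - 0)/2^n ≤ 0.0005
7/2^n ≤ 0.0005
2^n ≥ 14000
n ≥ log₂(14000) = 13.77
n ≥ 14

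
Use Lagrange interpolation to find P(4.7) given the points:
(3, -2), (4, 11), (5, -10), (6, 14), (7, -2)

Lagrange interpolation formula:
P(x) = Σ yᵢ × Lᵢ(x)
where Lᵢ(x) = Π_{j≠i} (x - xⱼ)/(xᵢ - xⱼ)

L_0(4.7) = (4.7 - 4)/(3 - 4) × (4.7 - 5)/(3 - 5) × (4.7 - 6)/(3 - 6) × (4.7 - 7)/(3 - 7) = -0.026162
L_1(4.7) = (4.7 - 3)/(4 - 3) × (4.7 - 5)/(4 - 5) × (4.7 - 6)/(4 - 6) × (4.7 - 7)/(4 - 7) = 0.254150
L_2(4.7) = (4.7 - 3)/(5 - 3) × (4.7 - 4)/(5 - 4) × (4.7 - 6)/(5 - 6) × (4.7 - 7)/(5 - 7) = 0.889525
L_3(4.7) = (4.7 - 3)/(6 - 3) × (4.7 - 4)/(6 - 4) × (4.7 - 5)/(6 - 5) × (4.7 - 7)/(6 - 7) = -0.136850
L_4(4.7) = (4.7 - 3)/(7 - 3) × (4.7 - 4)/(7 - 4) × (4.7 - 5)/(7 - 5) × (4.7 - 6)/(7 - 6) = 0.019337

P(4.7) = (-2)×L_0(4.7) + 11×L_1(4.7) + (-10)×L_2(4.7) + 14×L_3(4.7) + (-2)×L_4(4.7)
P(4.7) = -8.001850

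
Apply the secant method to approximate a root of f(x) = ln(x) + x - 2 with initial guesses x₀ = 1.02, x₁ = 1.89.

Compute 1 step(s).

f(x) = ln(x) + x - 2
x₀ = 1.02, x₁ = 1.89

Secant formula: x_{n+1} = x_n - f(x_n)(x_n - x_{n-1})/(f(x_n) - f(x_{n-1}))

Iteration 1:
  f(1.020000) = -0.960197
  f(1.890000) = 0.526577
  x_2 = 1.890000 - 0.526577×(1.890000 - 1.020000)/(0.526577 - (-0.960197))
       = 1.581869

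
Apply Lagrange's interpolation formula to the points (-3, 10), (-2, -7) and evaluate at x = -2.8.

Lagrange interpolation formula:
P(x) = Σ yᵢ × Lᵢ(x)
where Lᵢ(x) = Π_{j≠i} (x - xⱼ)/(xᵢ - xⱼ)

L_0(-2.8) = (-2.8 - (-2))/(-3 - (-2)) = 0.800000
L_1(-2.8) = (-2.8 - (-3))/(-2 - (-3)) = 0.200000

P(-2.8) = 10×L_0(-2.8) + (-7)×L_1(-2.8)
P(-2.8) = 6.600000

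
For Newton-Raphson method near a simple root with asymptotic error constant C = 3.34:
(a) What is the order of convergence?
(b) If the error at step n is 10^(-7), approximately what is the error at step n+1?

(a) Newton-Raphson has quadratic (order 2) convergence near simple roots.
    This means |e_{n+1}| ≈ C|e_n|².

(b) With |e_n| = 10^(-7) and C = 3.34:
    |e_{n+1}| ≈ 3.34 × (10^(-7))² = 3.34 × 10^(-14)

(a) 2 (quadratic); (b) |e_{n+1}| ≈ 3.340e-14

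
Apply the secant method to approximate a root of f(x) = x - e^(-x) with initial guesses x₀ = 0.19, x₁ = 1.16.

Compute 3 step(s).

f(x) = x - e^(-x)
x₀ = 0.19, x₁ = 1.16

Secant formula: x_{n+1} = x_n - f(x_n)(x_n - x_{n-1})/(f(x_n) - f(x_{n-1}))

Iteration 1:
  f(0.190000) = -0.636959
  f(1.160000) = 0.846514
  x_2 = 1.160000 - 0.846514×(1.160000 - 0.190000)/(0.846514 - (-0.636959))
       = 0.606489
Iteration 2:
  f(1.160000) = 0.846514
  f(0.606489) = 0.061227
  x_3 = 0.606489 - 0.061227×(0.606489 - 1.160000)/(0.061227 - 0.846514)
       = 0.563333
Iteration 3:
  f(0.606489) = 0.061227
  f(0.563333) = -0.005975
  x_4 = 0.563333 - (-0.005975)×(0.563333 - 0.606489)/(-0.005975 - 0.061227)
       = 0.567170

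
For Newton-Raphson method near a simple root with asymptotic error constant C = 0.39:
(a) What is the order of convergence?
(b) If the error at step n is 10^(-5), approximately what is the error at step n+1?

(a) Newton-Raphson has quadratic (order 2) convergence near simple roots.
    This means |e_{n+1}| ≈ C|e_n|².

(b) With |e_n| = 10^(-5) and C = 0.39:
    |e_{n+1}| ≈ 0.39 × (10^(-5))² = 0.39 × 10^(-10)

(a) 2 (quadratic); (b) |e_{n+1}| ≈ 3.900e-11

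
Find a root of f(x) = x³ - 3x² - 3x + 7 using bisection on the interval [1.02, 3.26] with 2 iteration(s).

f(x) = x³ - 3x² - 3x + 7
Initial interval: [1.02, 3.26]

Iteration 1:
  c_1 = (1.020000 + 3.260000)/2 = 2.140000
  f(c_1) = f(2.140000) = -3.358456
  f(a) × f(c) < 0, new interval: [1.020000, 2.140000]
Iteration 2:
  c_2 = (1.020000 + 2.140000)/2 = 1.580000
  f(c_2) = f(1.580000) = -1.284888
  f(a) × f(c) < 0, new interval: [1.020000, 1.580000]

After 2 iteration(s), the approximation is c_2 = 1.580000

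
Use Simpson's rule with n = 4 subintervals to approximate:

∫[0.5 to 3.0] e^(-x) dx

f(x) = e^(-x)
a = 0.5, b = 3.0, n = 4
h = (b - a)/n = 0.625000

Simpson's rule: (h/3)[f(x₀) + 4f(x₁) + 2f(x₂) + ... + f(xₙ)]

x_0 = 0.5000, f(x_0) = 0.606531, coefficient = 1
x_1 = 1.1250, f(x_1) = 0.324652, coefficient = 4
x_2 = 1.7500, f(x_2) = 0.173774, coefficient = 2
x_3 = 2.3750, f(x_3) = 0.093014, coefficient = 4
x_4 = 3.0000, f(x_4) = 0.049787, coefficient = 1

I ≈ (0.625000/3) × 2.674533 = 0.557194
Exact value: 0.556744
Error: 0.000451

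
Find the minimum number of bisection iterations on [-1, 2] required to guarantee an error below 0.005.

We need (b-a)/2^n ≤ 0.005
(2 - (-1))/2^n ≤ 0.005
3/2^n ≤ 0.005
2^n ≥ 600
n ≥ log₂(600) = 9.23
n ≥ 10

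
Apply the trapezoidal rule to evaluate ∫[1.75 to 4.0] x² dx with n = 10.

f(x) = x²
a = 1.75, b = 4.0, n = 10
h = (b - a)/n = 0.225000

Trapezoidal rule: (h/2)[f(x₀) + 2f(x₁) + 2f(x₂) + ... + f(xₙ)]

x_0 = 1.7500, f(x_0) = 3.062500, coefficient = 1
x_1 = 1.9750, f(x_1) = 3.900625, coefficient = 2
x_2 = 2.2000, f(x_2) = 4.840000, coefficient = 2
x_3 = 2.4250, f(x_3) = 5.880625, coefficient = 2
x_4 = 2.6500, f(x_4) = 7.022500, coefficient = 2
x_5 = 2.8750, f(x_5) = 8.265625, coefficient = 2
x_6 = 3.1000, f(x_6) = 9.610000, coefficient = 2
x_7 = 3.3250, f(x_7) = 11.055625, coefficient = 2
x_8 = 3.5500, f(x_8) = 12.602500, coefficient = 2
x_9 = 3.7750, f(x_9) = 14.250625, coefficient = 2
x_10 = 4.0000, f(x_10) = 16.000000, coefficient = 1

I ≈ (0.225000/2) × 173.918750 = 19.565859
Exact value: 19.546875
Error: 0.018984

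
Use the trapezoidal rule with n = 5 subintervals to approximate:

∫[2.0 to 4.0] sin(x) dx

f(x) = sin(x)
a = 2.0, b = 4.0, n = 5
h = (b - a)/n = 0.400000

Trapezoidal rule: (h/2)[f(x₀) + 2f(x₁) + 2f(x₂) + ... + f(xₙ)]

x_0 = 2.0000, f(x_0) = 0.909297, coefficient = 1
x_1 = 2.4000, f(x_1) = 0.675463, coefficient = 2
x_2 = 2.8000, f(x_2) = 0.334988, coefficient = 2
x_3 = 3.2000, f(x_3) = -0.058374, coefficient = 2
x_4 = 3.6000, f(x_4) = -0.442520, coefficient = 2
x_5 = 4.0000, f(x_5) = -0.756802, coefficient = 1

I ≈ (0.400000/2) × 1.171608 = 0.234322
Exact value: 0.237497
Error: 0.003175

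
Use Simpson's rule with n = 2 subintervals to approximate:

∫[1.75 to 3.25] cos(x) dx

f(x) = cos(x)
a = 1.75, b = 3.25, n = 2
h = (b - a)/n = 0.750000

Simpson's rule: (h/3)[f(x₀) + 4f(x₁) + 2f(x₂) + ... + f(xₙ)]

x_0 = 1.7500, f(x_0) = -0.178246, coefficient = 1
x_1 = 2.5000, f(x_1) = -0.801144, coefficient = 4
x_2 = 3.2500, f(x_2) = -0.994130, coefficient = 1

I ≈ (0.750000/3) × -4.376950 = -1.094238
Exact value: -1.092181
Error: 0.002056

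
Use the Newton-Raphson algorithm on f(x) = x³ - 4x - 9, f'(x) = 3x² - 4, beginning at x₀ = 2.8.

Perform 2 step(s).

f(x) = x³ - 4x - 9
f'(x) = 3x² - 4
x₀ = 2.8

Newton-Raphson formula: x_{n+1} = x_n - f(x_n)/f'(x_n)

Iteration 1:
  f(2.800000) = 1.752000
  f'(2.800000) = 19.520000
  x_1 = 2.800000 - 1.752000/19.520000 = 2.710246
Iteration 2:
  f(2.710246) = 0.066946
  f'(2.710246) = 18.036299
  x_2 = 2.710246 - 0.066946/18.036299 = 2.706534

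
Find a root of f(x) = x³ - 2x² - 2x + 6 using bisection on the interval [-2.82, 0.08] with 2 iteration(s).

f(x) = x³ - 2x² - 2x + 6
Initial interval: [-2.82, 0.08]

Iteration 1:
  c_1 = (-2.820000 + 0.080000)/2 = -1.370000
  f(c_1) = f(-1.370000) = 2.414847
  f(a) × f(c) < 0, new interval: [-2.820000, -1.370000]
Iteration 2:
  c_2 = (-2.820000 + (-1.370000))/2 = -2.095000
  f(c_2) = f(-2.095000) = -7.783057
  f(a) × f(c) ≥ 0, new interval: [-2.095000, -1.370000]

After 2 iteration(s), the approximation is c_2 = -2.095000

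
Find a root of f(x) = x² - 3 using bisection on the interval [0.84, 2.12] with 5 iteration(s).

f(x) = x² - 3
Initial interval: [0.84, 2.12]

Iteration 1:
  c_1 = (0.840000 + 2.120000)/2 = 1.480000
  f(c_1) = f(1.480000) = -0.809600
  f(a) × f(c) ≥ 0, new interval: [1.480000, 2.120000]
Iteration 2:
  c_2 = (1.480000 + 2.120000)/2 = 1.800000
  f(c_2) = f(1.800000) = 0.240000
  f(a) × f(c) < 0, new interval: [1.480000, 1.800000]
Iteration 3:
  c_3 = (1.480000 + 1.800000)/2 = 1.640000
  f(c_3) = f(1.640000) = -0.310400
  f(a) × f(c) ≥ 0, new interval: [1.640000, 1.800000]
Iteration 4:
  c_4 = (1.640000 + 1.800000)/2 = 1.720000
  f(c_4) = f(1.720000) = -0.041600
  f(a) × f(c) ≥ 0, new interval: [1.720000, 1.800000]
Iteration 5:
  c_5 = (1.720000 + 1.800000)/2 = 1.760000
  f(c_5) = f(1.760000) = 0.097600
  f(a) × f(c) < 0, new interval: [1.720000, 1.760000]

After 5 iteration(s), the approximation is c_5 = 1.760000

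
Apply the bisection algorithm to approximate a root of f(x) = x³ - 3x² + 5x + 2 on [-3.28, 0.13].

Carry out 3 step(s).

f(x) = x³ - 3x² + 5x + 2
Initial interval: [-3.28, 0.13]

Iteration 1:
  c_1 = (-3.280000 + 0.130000)/2 = -1.575000
  f(c_1) = f(-1.575000) = -17.223859
  f(a) × f(c) ≥ 0, new interval: [-1.575000, 0.130000]
Iteration 2:
  c_2 = (-1.575000 + 0.130000)/2 = -0.722500
  f(c_2) = f(-0.722500) = -3.555668
  f(a) × f(c) ≥ 0, new interval: [-0.722500, 0.130000]
Iteration 3:
  c_3 = (-0.722500 + 0.130000)/2 = -0.296250
  f(c_3) = f(-0.296250) = 0.229458
  f(a) × f(c) < 0, new interval: [-0.722500, -0.296250]

After 3 iteration(s), the approximation is c_3 = -0.296250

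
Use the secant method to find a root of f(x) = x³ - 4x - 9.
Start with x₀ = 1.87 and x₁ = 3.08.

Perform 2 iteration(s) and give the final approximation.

f(x) = x³ - 4x - 9
x₀ = 1.87, x₁ = 3.08

Secant formula: x_{n+1} = x_n - f(x_n)(x_n - x_{n-1})/(f(x_n) - f(x_{n-1}))

Iteration 1:
  f(1.870000) = -9.940797
  f(3.080000) = 7.898112
  x_2 = 3.080000 - 7.898112×(3.080000 - 1.870000)/(7.898112 - (-9.940797))
       = 2.544277
Iteration 2:
  f(3.080000) = 7.898112
  f(2.544277) = -2.707125
  x_3 = 2.544277 - (-2.707125)×(2.544277 - 3.080000)/(-2.707125 - 7.898112)
       = 2.681027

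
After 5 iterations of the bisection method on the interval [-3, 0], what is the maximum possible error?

Bisection error bound: |error| ≤ (b-a)/2^n
|error| ≤ (0 - (-3))/2^5 = 3/2^5
|error| ≤ 0.0937500000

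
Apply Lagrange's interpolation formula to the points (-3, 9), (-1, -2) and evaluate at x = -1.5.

Lagrange interpolation formula:
P(x) = Σ yᵢ × Lᵢ(x)
where Lᵢ(x) = Π_{j≠i} (x - xⱼ)/(xᵢ - xⱼ)

L_0(-1.5) = (-1.5 - (-1))/(-3 - (-1)) = 0.250000
L_1(-1.5) = (-1.5 - (-3))/(-1 - (-3)) = 0.750000

P(-1.5) = 9×L_0(-1.5) + (-2)×L_1(-1.5)
P(-1.5) = 0.750000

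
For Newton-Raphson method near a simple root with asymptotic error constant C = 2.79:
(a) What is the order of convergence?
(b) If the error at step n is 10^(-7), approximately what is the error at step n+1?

(a) Newton-Raphson has quadratic (order 2) convergence near simple roots.
    This means |e_{n+1}| ≈ C|e_n|².

(b) With |e_n| = 10^(-7) and C = 2.79:
    |e_{n+1}| ≈ 2.79 × (10^(-7))² = 2.79 × 10^(-14)

(a) 2 (quadratic); (b) |e_{n+1}| ≈ 2.790e-14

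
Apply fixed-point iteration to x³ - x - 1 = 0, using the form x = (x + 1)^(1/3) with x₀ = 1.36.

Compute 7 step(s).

Equation: x³ - x - 1 = 0
Fixed-point form: x = (x + 1)^(1/3)
x₀ = 1.36

x_1 = g(1.360000) = 1.331386
x_2 = g(1.331386) = 1.325983
x_3 = g(1.325983) = 1.324958
x_4 = g(1.324958) = 1.324764
x_5 = g(1.324764) = 1.324727
x_6 = g(1.324727) = 1.324720
x_7 = g(1.324720) = 1.324718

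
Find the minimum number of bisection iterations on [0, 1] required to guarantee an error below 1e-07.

We need (b-a)/2^n ≤ 1e-07
(1 - 0)/2^n ≤ 1e-07
1/2^n ≤ 1e-07
2^n ≥ 10000000
n ≥ log₂(10000000) = 23.25
n ≥ 24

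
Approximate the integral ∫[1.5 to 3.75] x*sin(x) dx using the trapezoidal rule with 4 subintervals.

f(x) = x*sin(x)
a = 1.5, b = 3.75, n = 4
h = (b - a)/n = 0.562500

Trapezoidal rule: (h/2)[f(x₀) + 2f(x₁) + 2f(x₂) + ... + f(xₙ)]

x_0 = 1.5000, f(x_0) = 1.496242, coefficient = 1
x_1 = 2.0625, f(x_1) = 1.818155, coefficient = 2
x_2 = 2.6250, f(x_2) = 1.296541, coefficient = 2
x_3 = 3.1875, f(x_3) = -0.146278, coefficient = 2
x_4 = 3.7500, f(x_4) = -2.143355, coefficient = 1

I ≈ (0.562500/2) × 5.289723 = 1.487735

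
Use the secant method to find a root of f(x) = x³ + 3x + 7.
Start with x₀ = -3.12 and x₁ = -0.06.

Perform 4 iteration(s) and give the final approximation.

f(x) = x³ + 3x + 7
x₀ = -3.12, x₁ = -0.06

Secant formula: x_{n+1} = x_n - f(x_n)(x_n - x_{n-1})/(f(x_n) - f(x_{n-1}))

Iteration 1:
  f(-3.120000) = -32.731328
  f(-0.060000) = 6.819784
  x_2 = -0.060000 - 6.819784×(-0.060000 - (-3.120000))/(6.819784 - (-32.731328))
       = -0.587635
Iteration 2:
  f(-0.060000) = 6.819784
  f(-0.587635) = 5.034177
  x_3 = -0.587635 - 5.034177×(-0.587635 - (-0.060000))/(5.034177 - 6.819784)
       = -2.075200
Iteration 3:
  f(-0.587635) = 5.034177
  f(-2.075200) = -8.162352
  x_4 = -2.075200 - (-8.162352)×(-2.075200 - (-0.587635))/(-8.162352 - 5.034177)
       = -1.155107
Iteration 4:
  f(-2.075200) = -8.162352
  f(-1.155107) = 1.993451
  x_5 = -1.155107 - 1.993451×(-1.155107 - (-2.075200))/(1.993451 - (-8.162352))
       = -1.335709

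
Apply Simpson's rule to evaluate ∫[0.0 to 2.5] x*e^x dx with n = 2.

f(x) = x*e^x
a = 0.0, b = 2.5, n = 2
h = (b - a)/n = 1.250000

Simpson's rule: (h/3)[f(x₀) + 4f(x₁) + 2f(x₂) + ... + f(xₙ)]

x_0 = 0.0000, f(x_0) = 0.000000, coefficient = 1
x_1 = 1.2500, f(x_1) = 4.362929, coefficient = 4
x_2 = 2.5000, f(x_2) = 30.456235, coefficient = 1

I ≈ (1.250000/3) × 47.907950 = 19.961646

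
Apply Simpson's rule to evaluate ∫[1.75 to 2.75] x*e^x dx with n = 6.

f(x) = x*e^x
a = 1.75, b = 2.75, n = 6
h = (b - a)/n = 0.166667

Simpson's rule: (h/3)[f(x₀) + 4f(x₁) + 2f(x₂) + ... + f(xₙ)]

x_0 = 1.7500, f(x_0) = 10.070555, coefficient = 1
x_1 = 1.9167, f(x_1) = 13.029998, coefficient = 4
x_2 = 2.0833, f(x_2) = 16.731656, coefficient = 2
x_3 = 2.2500, f(x_3) = 21.347406, coefficient = 4
x_4 = 2.4167, f(x_4) = 27.087053, coefficient = 2
x_5 = 2.5833, f(x_5) = 34.206439, coefficient = 4
x_6 = 2.7500, f(x_6) = 43.017238, coefficient = 1

I ≈ (0.166667/3) × 415.060578 = 23.058921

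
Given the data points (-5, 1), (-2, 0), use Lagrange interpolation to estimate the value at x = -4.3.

Lagrange interpolation formula:
P(x) = Σ yᵢ × Lᵢ(x)
where Lᵢ(x) = Π_{j≠i} (x - xⱼ)/(xᵢ - xⱼ)

L_0(-4.3) = (-4.3 - (-2))/(-5 - (-2)) = 0.766667
L_1(-4.3) = (-4.3 - (-5))/(-2 - (-5)) = 0.233333

P(-4.3) = 1×L_0(-4.3) + 0×L_1(-4.3)
P(-4.3) = 0.766667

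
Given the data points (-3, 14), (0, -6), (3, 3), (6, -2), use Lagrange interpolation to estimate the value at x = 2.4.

Lagrange interpolation formula:
P(x) = Σ yᵢ × Lᵢ(x)
where Lᵢ(x) = Π_{j≠i} (x - xⱼ)/(xᵢ - xⱼ)

L_0(2.4) = (2.4 - 0)/(-3 - 0) × (2.4 - 3)/(-3 - 3) × (2.4 - 6)/(-3 - 6) = -0.032000
L_1(2.4) = (2.4 - (-3))/(0 - (-3)) × (2.4 - 3)/(0 - 3) × (2.4 - 6)/(0 - 6) = 0.216000
L_2(2.4) = (2.4 - (-3))/(3 - (-3)) × (2.4 - 0)/(3 - 0) × (2.4 - 6)/(3 - 6) = 0.864000
L_3(2.4) = (2.4 - (-3))/(6 - (-3)) × (2.4 - 0)/(6 - 0) × (2.4 - 3)/(6 - 3) = -0.048000

P(2.4) = 14×L_0(2.4) + (-6)×L_1(2.4) + 3×L_2(2.4) + (-2)×L_3(2.4)
P(2.4) = 0.944000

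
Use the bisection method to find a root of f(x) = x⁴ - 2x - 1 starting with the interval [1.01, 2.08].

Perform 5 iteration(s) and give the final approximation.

f(x) = x⁴ - 2x - 1
Initial interval: [1.01, 2.08]

Iteration 1:
  c_1 = (1.010000 + 2.080000)/2 = 1.545000
  f(c_1) = f(1.545000) = 1.607888
  f(a) × f(c) < 0, new interval: [1.010000, 1.545000]
Iteration 2:
  c_2 = (1.010000 + 1.545000)/2 = 1.277500
  f(c_2) = f(1.277500) = -0.891556
  f(a) × f(c) ≥ 0, new interval: [1.277500, 1.545000]
Iteration 3:
  c_3 = (1.277500 + 1.545000)/2 = 1.411250
  f(c_3) = f(1.411250) = 0.144076
  f(a) × f(c) < 0, new interval: [1.277500, 1.411250]
Iteration 4:
  c_4 = (1.277500 + 1.411250)/2 = 1.344375
  f(c_4) = f(1.344375) = -0.422257
  f(a) × f(c) ≥ 0, new interval: [1.344375, 1.411250]
Iteration 5:
  c_5 = (1.344375 + 1.411250)/2 = 1.377812
  f(c_5) = f(1.377812) = -0.151827
  f(a) × f(c) ≥ 0, new interval: [1.377812, 1.411250]

After 5 iteration(s), the approximation is c_5 = 1.377812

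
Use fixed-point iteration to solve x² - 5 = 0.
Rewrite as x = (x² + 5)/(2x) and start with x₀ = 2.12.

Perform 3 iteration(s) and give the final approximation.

Equation: x² - 5 = 0
Fixed-point form: x = (x² + 5)/(2x)
x₀ = 2.12

x_1 = g(2.120000) = 2.239245
x_2 = g(2.239245) = 2.236070
x_3 = g(2.236070) = 2.236068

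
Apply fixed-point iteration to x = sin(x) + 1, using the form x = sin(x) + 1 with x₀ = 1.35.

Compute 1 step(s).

Equation: x = sin(x) + 1
Fixed-point form: x = sin(x) + 1
x₀ = 1.35

x_1 = g(1.350000) = 1.975723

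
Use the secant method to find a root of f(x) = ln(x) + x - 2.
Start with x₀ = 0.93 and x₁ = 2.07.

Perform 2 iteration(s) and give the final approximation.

f(x) = ln(x) + x - 2
x₀ = 0.93, x₁ = 2.07

Secant formula: x_{n+1} = x_n - f(x_n)(x_n - x_{n-1})/(f(x_n) - f(x_{n-1}))

Iteration 1:
  f(0.930000) = -1.142571
  f(2.070000) = 0.797549
  x_2 = 2.070000 - 0.797549×(2.070000 - 0.930000)/(0.797549 - (-1.142571))
       = 1.601366
Iteration 2:
  f(2.070000) = 0.797549
  f(1.601366) = 0.072223
  x_3 = 1.601366 - 0.072223×(1.601366 - 2.070000)/(0.072223 - 0.797549)
       = 1.554703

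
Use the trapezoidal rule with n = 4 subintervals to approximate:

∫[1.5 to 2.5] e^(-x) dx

f(x) = e^(-x)
a = 1.5, b = 2.5, n = 4
h = (b - a)/n = 0.250000

Trapezoidal rule: (h/2)[f(x₀) + 2f(x₁) + 2f(x₂) + ... + f(xₙ)]

x_0 = 1.5000, f(x_0) = 0.223130, coefficient = 1
x_1 = 1.7500, f(x_1) = 0.173774, coefficient = 2
x_2 = 2.0000, f(x_2) = 0.135335, coefficient = 2
x_3 = 2.2500, f(x_3) = 0.105399, coefficient = 2
x_4 = 2.5000, f(x_4) = 0.082085, coefficient = 1

I ≈ (0.250000/2) × 1.134232 = 0.141779
Exact value: 0.141045
Error: 0.000734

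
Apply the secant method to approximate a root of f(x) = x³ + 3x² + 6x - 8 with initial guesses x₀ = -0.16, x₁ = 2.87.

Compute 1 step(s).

f(x) = x³ + 3x² + 6x - 8
x₀ = -0.16, x₁ = 2.87

Secant formula: x_{n+1} = x_n - f(x_n)(x_n - x_{n-1})/(f(x_n) - f(x_{n-1}))

Iteration 1:
  f(-0.160000) = -8.887296
  f(2.870000) = 57.570603
  x_2 = 2.870000 - 57.570603×(2.870000 - (-0.160000))/(57.570603 - (-8.887296))
       = 0.245196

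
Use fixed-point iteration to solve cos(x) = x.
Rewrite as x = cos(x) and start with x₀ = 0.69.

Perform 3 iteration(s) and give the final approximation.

Equation: cos(x) = x
Fixed-point form: x = cos(x)
x₀ = 0.69

x_1 = g(0.690000) = 0.771246
x_2 = g(0.771246) = 0.717043
x_3 = g(0.717043) = 0.753752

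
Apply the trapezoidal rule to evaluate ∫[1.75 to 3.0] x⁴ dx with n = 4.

f(x) = x⁴
a = 1.75, b = 3.0, n = 4
h = (b - a)/n = 0.312500

Trapezoidal rule: (h/2)[f(x₀) + 2f(x₁) + 2f(x₂) + ... + f(xₙ)]

x_0 = 1.7500, f(x_0) = 9.378906, coefficient = 1
x_1 = 2.0625, f(x_1) = 18.095718, coefficient = 2
x_2 = 2.3750, f(x_2) = 31.816650, coefficient = 2
x_3 = 2.6875, f(x_3) = 52.166763, coefficient = 2
x_4 = 3.0000, f(x_4) = 81.000000, coefficient = 1

I ≈ (0.312500/2) × 294.537170 = 46.021433
Exact value: 45.317383
Error: 0.704050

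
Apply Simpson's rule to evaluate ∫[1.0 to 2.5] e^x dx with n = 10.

f(x) = e^x
a = 1.0, b = 2.5, n = 10
h = (b - a)/n = 0.150000

Simpson's rule: (h/3)[f(x₀) + 4f(x₁) + 2f(x₂) + ... + f(xₙ)]

x_0 = 1.0000, f(x_0) = 2.718282, coefficient = 1
x_1 = 1.1500, f(x_1) = 3.158193, coefficient = 4
x_2 = 1.3000, f(x_2) = 3.669297, coefficient = 2
x_3 = 1.4500, f(x_3) = 4.263115, coefficient = 4
x_4 = 1.6000, f(x_4) = 4.953032, coefficient = 2
x_5 = 1.7500, f(x_5) = 5.754603, coefficient = 4
x_6 = 1.9000, f(x_6) = 6.685894, coefficient = 2
x_7 = 2.0500, f(x_7) = 7.767901, coefficient = 4
x_8 = 2.2000, f(x_8) = 9.025013, coefficient = 2
x_9 = 2.3500, f(x_9) = 10.485570, coefficient = 4
x_10 = 2.5000, f(x_10) = 12.182494, coefficient = 1

I ≈ (0.150000/3) × 189.284774 = 9.464239
Exact value: 9.464212
Error: 0.000027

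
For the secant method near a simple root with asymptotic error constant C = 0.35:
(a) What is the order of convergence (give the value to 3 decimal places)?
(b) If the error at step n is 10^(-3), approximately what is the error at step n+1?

(a) Secant method has superlinear convergence with order φ = (1+√5)/2 ≈ 1.618.
    This means |e_{n+1}| ≈ C|e_n|^1.618.

(b) With |e_n| = 10^(-3) and C = 0.35:
    |e_{n+1}| ≈ 0.35 × (10^(-3))^1.618 = 0.35 × 10^(-4.85)

(a) ≈ 1.618 (golden ratio); (b) |e_{n+1}| ≈ 4.897e-06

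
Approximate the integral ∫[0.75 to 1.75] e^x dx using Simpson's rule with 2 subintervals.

f(x) = e^x
a = 0.75, b = 1.75, n = 2
h = (b - a)/n = 0.500000

Simpson's rule: (h/3)[f(x₀) + 4f(x₁) + 2f(x₂) + ... + f(xₙ)]

x_0 = 0.7500, f(x_0) = 2.117000, coefficient = 1
x_1 = 1.2500, f(x_1) = 3.490343, coefficient = 4
x_2 = 1.7500, f(x_2) = 5.754603, coefficient = 1

I ≈ (0.500000/3) × 21.832975 = 3.638829
Exact value: 3.637603
Error: 0.001226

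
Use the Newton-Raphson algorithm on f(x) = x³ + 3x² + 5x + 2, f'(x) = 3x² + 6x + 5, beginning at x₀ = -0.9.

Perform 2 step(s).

f(x) = x³ + 3x² + 5x + 2
f'(x) = 3x² + 6x + 5
x₀ = -0.9

Newton-Raphson formula: x_{n+1} = x_n - f(x_n)/f'(x_n)

Iteration 1:
  f(-0.900000) = -0.799000
  f'(-0.900000) = 2.030000
  x_1 = -0.900000 - (-0.799000)/2.030000 = -0.506404
Iteration 2:
  f(-0.506404) = 0.107450
  f'(-0.506404) = 2.730911
  x_2 = -0.506404 - 0.107450/2.730911 = -0.545750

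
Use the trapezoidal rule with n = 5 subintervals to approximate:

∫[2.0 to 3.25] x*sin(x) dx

f(x) = x*sin(x)
a = 2.0, b = 3.25, n = 5
h = (b - a)/n = 0.250000

Trapezoidal rule: (h/2)[f(x₀) + 2f(x₁) + 2f(x₂) + ... + f(xₙ)]

x_0 = 2.0000, f(x_0) = 1.818595, coefficient = 1
x_1 = 2.2500, f(x_1) = 1.750665, coefficient = 2
x_2 = 2.5000, f(x_2) = 1.496180, coefficient = 2
x_3 = 2.7500, f(x_3) = 1.049568, coefficient = 2
x_4 = 3.0000, f(x_4) = 0.423360, coefficient = 2
x_5 = 3.2500, f(x_5) = -0.351634, coefficient = 1

I ≈ (0.250000/2) × 10.906506 = 1.363313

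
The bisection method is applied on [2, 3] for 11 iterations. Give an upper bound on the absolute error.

Bisection error bound: |error| ≤ (b-a)/2^n
|error| ≤ (3 - 2)/2^11 = 1/2^11
|error| ≤ 0.0004882812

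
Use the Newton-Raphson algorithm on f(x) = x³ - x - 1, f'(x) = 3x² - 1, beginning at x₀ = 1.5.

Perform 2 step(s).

f(x) = x³ - x - 1
f'(x) = 3x² - 1
x₀ = 1.5

Newton-Raphson formula: x_{n+1} = x_n - f(x_n)/f'(x_n)

Iteration 1:
  f(1.500000) = 0.875000
  f'(1.500000) = 5.750000
  x_1 = 1.500000 - 0.875000/5.750000 = 1.347826
Iteration 2:
  f(1.347826) = 0.100682
  f'(1.347826) = 4.449905
  x_2 = 1.347826 - 0.100682/4.449905 = 1.325200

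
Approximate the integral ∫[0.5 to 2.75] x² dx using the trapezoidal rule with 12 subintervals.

f(x) = x²
a = 0.5, b = 2.75, n = 12
h = (b - a)/n = 0.187500

Trapezoidal rule: (h/2)[f(x₀) + 2f(x₁) + 2f(x₂) + ... + f(xₙ)]

x_0 = 0.5000, f(x_0) = 0.250000, coefficient = 1
x_1 = 0.6875, f(x_1) = 0.472656, coefficient = 2
x_2 = 0.8750, f(x_2) = 0.765625, coefficient = 2
x_3 = 1.0625, f(x_3) = 1.128906, coefficient = 2
x_4 = 1.2500, f(x_4) = 1.562500, coefficient = 2
x_5 = 1.4375, f(x_5) = 2.066406, coefficient = 2
x_6 = 1.6250, f(x_6) = 2.640625, coefficient = 2
x_7 = 1.8125, f(x_7) = 3.285156, coefficient = 2
x_8 = 2.0000, f(x_8) = 4.000000, coefficient = 2
x_9 = 2.1875, f(x_9) = 4.785156, coefficient = 2
x_10 = 2.3750, f(x_10) = 5.640625, coefficient = 2
x_11 = 2.5625, f(x_11) = 6.566406, coefficient = 2
x_12 = 2.7500, f(x_12) = 7.562500, coefficient = 1

I ≈ (0.187500/2) × 73.640625 = 6.903809
Exact value: 6.890625
Error: 0.013184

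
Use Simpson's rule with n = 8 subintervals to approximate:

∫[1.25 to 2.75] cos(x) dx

f(x) = cos(x)
a = 1.25, b = 2.75, n = 8
h = (b - a)/n = 0.187500

Simpson's rule: (h/3)[f(x₀) + 4f(x₁) + 2f(x₂) + ... + f(xₙ)]

x_0 = 1.2500, f(x_0) = 0.315322, coefficient = 1
x_1 = 1.4375, f(x_1) = 0.132902, coefficient = 4
x_2 = 1.6250, f(x_2) = -0.054177, coefficient = 2
x_3 = 1.8125, f(x_3) = -0.239357, coefficient = 4
x_4 = 2.0000, f(x_4) = -0.416147, coefficient = 2
x_5 = 2.1875, f(x_5) = -0.578349, coefficient = 4
x_6 = 2.3750, f(x_6) = -0.720278, coefficient = 2
x_7 = 2.5625, f(x_7) = -0.836960, coefficient = 4
x_8 = 2.7500, f(x_8) = -0.924302, coefficient = 1

I ≈ (0.187500/3) × -9.077241 = -0.567328
Exact value: -0.567324
Error: 0.000004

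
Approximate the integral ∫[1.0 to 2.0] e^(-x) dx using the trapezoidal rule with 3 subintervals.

f(x) = e^(-x)
a = 1.0, b = 2.0, n = 3
h = (b - a)/n = 0.333333

Trapezoidal rule: (h/2)[f(x₀) + 2f(x₁) + 2f(x₂) + ... + f(xₙ)]

x_0 = 1.0000, f(x_0) = 0.367879, coefficient = 1
x_1 = 1.3333, f(x_1) = 0.263597, coefficient = 2
x_2 = 1.6667, f(x_2) = 0.188876, coefficient = 2
x_3 = 2.0000, f(x_3) = 0.135335, coefficient = 1

I ≈ (0.333333/2) × 1.408160 = 0.234693
Exact value: 0.232544
Error: 0.002149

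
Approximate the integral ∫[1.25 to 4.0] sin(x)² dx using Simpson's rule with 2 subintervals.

f(x) = sin(x)²
a = 1.25, b = 4.0, n = 2
h = (b - a)/n = 1.375000

Simpson's rule: (h/3)[f(x₀) + 4f(x₁) + 2f(x₂) + ... + f(xₙ)]

x_0 = 1.2500, f(x_0) = 0.900572, coefficient = 1
x_1 = 2.6250, f(x_1) = 0.243957, coefficient = 4
x_2 = 4.0000, f(x_2) = 0.572750, coefficient = 1

I ≈ (1.375000/3) × 2.449151 = 1.122527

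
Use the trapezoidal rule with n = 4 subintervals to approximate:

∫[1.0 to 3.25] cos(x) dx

f(x) = cos(x)
a = 1.0, b = 3.25, n = 4
h = (b - a)/n = 0.562500

Trapezoidal rule: (h/2)[f(x₀) + 2f(x₁) + 2f(x₂) + ... + f(xₙ)]

x_0 = 1.0000, f(x_0) = 0.540302, coefficient = 1
x_1 = 1.5625, f(x_1) = 0.008296, coefficient = 2
x_2 = 2.1250, f(x_2) = -0.526266, coefficient = 2
x_3 = 2.6875, f(x_3) = -0.898659, coefficient = 2
x_4 = 3.2500, f(x_4) = -0.994130, coefficient = 1

I ≈ (0.562500/2) × -3.287086 = -0.924493
Exact value: -0.949666
Error: 0.025173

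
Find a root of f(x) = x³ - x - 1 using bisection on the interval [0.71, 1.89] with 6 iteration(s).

f(x) = x³ - x - 1
Initial interval: [0.71, 1.89]

Iteration 1:
  c_1 = (0.710000 + 1.890000)/2 = 1.300000
  f(c_1) = f(1.300000) = -0.103000
  f(a) × f(c) ≥ 0, new interval: [1.300000, 1.890000]
Iteration 2:
  c_2 = (1.300000 + 1.890000)/2 = 1.595000
  f(c_2) = f(1.595000) = 1.462720
  f(a) × f(c) < 0, new interval: [1.300000, 1.595000]
Iteration 3:
  c_3 = (1.300000 + 1.595000)/2 = 1.447500
  f(c_3) = f(1.447500) = 0.585383
  f(a) × f(c) < 0, new interval: [1.300000, 1.447500]
Iteration 4:
  c_4 = (1.300000 + 1.447500)/2 = 1.373750
  f(c_4) = f(1.373750) = 0.218776
  f(a) × f(c) < 0, new interval: [1.300000, 1.373750]
Iteration 5:
  c_5 = (1.300000 + 1.373750)/2 = 1.336875
  f(c_5) = f(1.336875) = 0.052434
  f(a) × f(c) < 0, new interval: [1.300000, 1.336875]
Iteration 6:
  c_6 = (1.300000 + 1.336875)/2 = 1.318437
  f(c_6) = f(1.318437) = -0.026627
  f(a) × f(c) ≥ 0, new interval: [1.318437, 1.336875]

After 6 iteration(s), the approximation is c_6 = 1.318437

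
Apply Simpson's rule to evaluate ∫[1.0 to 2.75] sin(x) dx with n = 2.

f(x) = sin(x)
a = 1.0, b = 2.75, n = 2
h = (b - a)/n = 0.875000

Simpson's rule: (h/3)[f(x₀) + 4f(x₁) + 2f(x₂) + ... + f(xₙ)]

x_0 = 1.0000, f(x_0) = 0.841471, coefficient = 1
x_1 = 1.8750, f(x_1) = 0.954086, coefficient = 4
x_2 = 2.7500, f(x_2) = 0.381661, coefficient = 1

I ≈ (0.875000/3) × 5.039475 = 1.469847
Exact value: 1.464605
Error: 0.005242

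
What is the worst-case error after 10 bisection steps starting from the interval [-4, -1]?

Bisection error bound: |error| ≤ (b-a)/2^n
|error| ≤ (-1 - (-4))/2^10 = 3/2^10
|error| ≤ 0.0029296875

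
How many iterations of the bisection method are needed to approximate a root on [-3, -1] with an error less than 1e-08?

We need (b-a)/2^n ≤ 1e-08
(-1 - (-3))/2^n ≤ 1e-08
2/2^n ≤ 1e-08
2^n ≥ 200000000
n ≥ log₂(200000000) = 27.58
n ≥ 28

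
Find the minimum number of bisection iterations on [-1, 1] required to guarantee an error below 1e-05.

We need (b-a)/2^n ≤ 1e-05
(1 - (-1))/2^n ≤ 1e-05
2/2^n ≤ 1e-05
2^n ≥ 200000
n ≥ log₂(200000) = 17.61
n ≥ 18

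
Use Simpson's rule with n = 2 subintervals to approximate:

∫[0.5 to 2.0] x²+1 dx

f(x) = x²+1
a = 0.5, b = 2.0, n = 2
h = (b - a)/n = 0.750000

Simpson's rule: (h/3)[f(x₀) + 4f(x₁) + 2f(x₂) + ... + f(xₙ)]

x_0 = 0.5000, f(x_0) = 1.250000, coefficient = 1
x_1 = 1.2500, f(x_1) = 2.562500, coefficient = 4
x_2 = 2.0000, f(x_2) = 5.000000, coefficient = 1

I ≈ (0.750000/3) × 16.500000 = 4.125000
Exact value: 4.125000
Error: 0.000000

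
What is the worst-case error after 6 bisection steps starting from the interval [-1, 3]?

Bisection error bound: |error| ≤ (b-a)/2^n
|error| ≤ (3 - (-1))/2^6 = 4/2^6
|error| ≤ 0.0625000000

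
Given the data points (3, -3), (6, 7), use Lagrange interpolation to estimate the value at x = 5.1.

Lagrange interpolation formula:
P(x) = Σ yᵢ × Lᵢ(x)
where Lᵢ(x) = Π_{j≠i} (x - xⱼ)/(xᵢ - xⱼ)

L_0(5.1) = (5.1 - 6)/(3 - 6) = 0.300000
L_1(5.1) = (5.1 - 3)/(6 - 3) = 0.700000

P(5.1) = (-3)×L_0(5.1) + 7×L_1(5.1)
P(5.1) = 4.000000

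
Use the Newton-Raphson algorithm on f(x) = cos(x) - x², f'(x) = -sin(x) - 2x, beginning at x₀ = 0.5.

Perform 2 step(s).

f(x) = cos(x) - x²
f'(x) = -sin(x) - 2x
x₀ = 0.5

Newton-Raphson formula: x_{n+1} = x_n - f(x_n)/f'(x_n)

Iteration 1:
  f(0.500000) = 0.627583
  f'(0.500000) = -1.479426
  x_1 = 0.500000 - 0.627583/(-1.479426) = 0.924207
Iteration 2:
  f(0.924207) = -0.251691
  f'(0.924207) = -2.646557
  x_2 = 0.924207 - (-0.251691)/(-2.646557) = 0.829106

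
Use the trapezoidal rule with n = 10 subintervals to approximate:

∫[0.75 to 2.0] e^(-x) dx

f(x) = e^(-x)
a = 0.75, b = 2.0, n = 10
h = (b - a)/n = 0.125000

Trapezoidal rule: (h/2)[f(x₀) + 2f(x₁) + 2f(x₂) + ... + f(xₙ)]

x_0 = 0.7500, f(x_0) = 0.472367, coefficient = 1
x_1 = 0.8750, f(x_1) = 0.416862, coefficient = 2
x_2 = 1.0000, f(x_2) = 0.367879, coefficient = 2
x_3 = 1.1250, f(x_3) = 0.324652, coefficient = 2
x_4 = 1.2500, f(x_4) = 0.286505, coefficient = 2
x_5 = 1.3750, f(x_5) = 0.252840, coefficient = 2
x_6 = 1.5000, f(x_6) = 0.223130, coefficient = 2
x_7 = 1.6250, f(x_7) = 0.196912, coefficient = 2
x_8 = 1.7500, f(x_8) = 0.173774, coefficient = 2
x_9 = 1.8750, f(x_9) = 0.153355, coefficient = 2
x_10 = 2.0000, f(x_10) = 0.135335, coefficient = 1

I ≈ (0.125000/2) × 5.399520 = 0.337470
Exact value: 0.337031
Error: 0.000439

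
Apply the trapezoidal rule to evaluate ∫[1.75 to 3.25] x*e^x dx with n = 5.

f(x) = x*e^x
a = 1.75, b = 3.25, n = 5
h = (b - a)/n = 0.300000

Trapezoidal rule: (h/2)[f(x₀) + 2f(x₁) + 2f(x₂) + ... + f(xₙ)]

x_0 = 1.7500, f(x_0) = 10.070555, coefficient = 1
x_1 = 2.0500, f(x_1) = 15.924197, coefficient = 2
x_2 = 2.3500, f(x_2) = 24.641089, coefficient = 2
x_3 = 2.6500, f(x_3) = 37.508202, coefficient = 2
x_4 = 2.9500, f(x_4) = 56.362563, coefficient = 2
x_5 = 3.2500, f(x_5) = 83.818605, coefficient = 1

I ≈ (0.300000/2) × 362.761263 = 54.414190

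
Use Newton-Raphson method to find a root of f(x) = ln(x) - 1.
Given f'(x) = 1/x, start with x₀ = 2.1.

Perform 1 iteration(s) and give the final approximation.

f(x) = ln(x) - 1
f'(x) = 1/x
x₀ = 2.1

Newton-Raphson formula: x_{n+1} = x_n - f(x_n)/f'(x_n)

Iteration 1:
  f(2.100000) = -0.258063
  f'(2.100000) = 0.476190
  x_1 = 2.100000 - (-0.258063)/0.476190 = 2.641932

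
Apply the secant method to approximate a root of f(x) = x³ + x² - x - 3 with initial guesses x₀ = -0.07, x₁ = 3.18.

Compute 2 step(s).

f(x) = x³ + x² - x - 3
x₀ = -0.07, x₁ = 3.18

Secant formula: x_{n+1} = x_n - f(x_n)(x_n - x_{n-1})/(f(x_n) - f(x_{n-1}))

Iteration 1:
  f(-0.070000) = -2.925443
  f(3.180000) = 36.089832
  x_2 = 3.180000 - 36.089832×(3.180000 - (-0.070000))/(36.089832 - (-2.925443))
       = 0.173691
Iteration 2:
  f(3.180000) = 36.089832
  f(0.173691) = -3.138283
  x_3 = 0.173691 - (-3.138283)×(0.173691 - 3.180000)/(-3.138283 - 36.089832)
       = 0.414199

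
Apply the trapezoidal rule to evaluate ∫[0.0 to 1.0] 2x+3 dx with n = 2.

f(x) = 2x+3
a = 0.0, b = 1.0, n = 2
h = (b - a)/n = 0.500000

Trapezoidal rule: (h/2)[f(x₀) + 2f(x₁) + 2f(x₂) + ... + f(xₙ)]

x_0 = 0.0000, f(x_0) = 3.000000, coefficient = 1
x_1 = 0.5000, f(x_1) = 4.000000, coefficient = 2
x_2 = 1.0000, f(x_2) = 5.000000, coefficient = 1

I ≈ (0.500000/2) × 16.000000 = 4.000000
Exact value: 4.000000
Error: 0.000000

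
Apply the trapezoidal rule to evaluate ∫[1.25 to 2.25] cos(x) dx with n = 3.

f(x) = cos(x)
a = 1.25, b = 2.25, n = 3
h = (b - a)/n = 0.333333

Trapezoidal rule: (h/2)[f(x₀) + 2f(x₁) + 2f(x₂) + ... + f(xₙ)]

x_0 = 1.2500, f(x_0) = 0.315322, coefficient = 1
x_1 = 1.5833, f(x_1) = -0.012537, coefficient = 2
x_2 = 1.9167, f(x_2) = -0.339016, coefficient = 2
x_3 = 2.2500, f(x_3) = -0.628174, coefficient = 1

I ≈ (0.333333/2) × -1.015956 = -0.169326
Exact value: -0.170911
Error: 0.001585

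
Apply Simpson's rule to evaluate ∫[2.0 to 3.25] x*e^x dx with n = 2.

f(x) = x*e^x
a = 2.0, b = 3.25, n = 2
h = (b - a)/n = 0.625000

Simpson's rule: (h/3)[f(x₀) + 4f(x₁) + 2f(x₂) + ... + f(xₙ)]

x_0 = 2.0000, f(x_0) = 14.778112, coefficient = 1
x_1 = 2.6250, f(x_1) = 36.237007, coefficient = 4
x_2 = 3.2500, f(x_2) = 83.818605, coefficient = 1

I ≈ (0.625000/3) × 243.544746 = 50.738489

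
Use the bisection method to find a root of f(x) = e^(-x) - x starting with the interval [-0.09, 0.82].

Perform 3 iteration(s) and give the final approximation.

f(x) = e^(-x) - x
Initial interval: [-0.09, 0.82]

Iteration 1:
  c_1 = (-0.090000 + 0.820000)/2 = 0.365000
  f(c_1) = f(0.365000) = 0.329197
  f(a) × f(c) ≥ 0, new interval: [0.365000, 0.820000]
Iteration 2:
  c_2 = (0.365000 + 0.820000)/2 = 0.592500
  f(c_2) = f(0.592500) = -0.039557
  f(a) × f(c) < 0, new interval: [0.365000, 0.592500]
Iteration 3:
  c_3 = (0.365000 + 0.592500)/2 = 0.478750
  f(c_3) = f(0.478750) = 0.140807
  f(a) × f(c) ≥ 0, new interval: [0.478750, 0.592500]

After 3 iteration(s), the approximation is c_3 = 0.478750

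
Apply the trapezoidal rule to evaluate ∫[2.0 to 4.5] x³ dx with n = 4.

f(x) = x³
a = 2.0, b = 4.5, n = 4
h = (b - a)/n = 0.625000

Trapezoidal rule: (h/2)[f(x₀) + 2f(x₁) + 2f(x₂) + ... + f(xₙ)]

x_0 = 2.0000, f(x_0) = 8.000000, coefficient = 1
x_1 = 2.6250, f(x_1) = 18.087891, coefficient = 2
x_2 = 3.2500, f(x_2) = 34.328125, coefficient = 2
x_3 = 3.8750, f(x_3) = 58.185547, coefficient = 2
x_4 = 4.5000, f(x_4) = 91.125000, coefficient = 1

I ≈ (0.625000/2) × 320.328125 = 100.102539
Exact value: 98.515625
Error: 1.586914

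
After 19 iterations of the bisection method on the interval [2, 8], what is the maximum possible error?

Bisection error bound: |error| ≤ (b-a)/2^n
|error| ≤ (8 - 2)/2^19 = 6/2^19
|error| ≤ 0.0000114441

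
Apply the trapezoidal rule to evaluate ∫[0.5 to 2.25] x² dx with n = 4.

f(x) = x²
a = 0.5, b = 2.25, n = 4
h = (b - a)/n = 0.437500

Trapezoidal rule: (h/2)[f(x₀) + 2f(x₁) + 2f(x₂) + ... + f(xₙ)]

x_0 = 0.5000, f(x_0) = 0.250000, coefficient = 1
x_1 = 0.9375, f(x_1) = 0.878906, coefficient = 2
x_2 = 1.3750, f(x_2) = 1.890625, coefficient = 2
x_3 = 1.8125, f(x_3) = 3.285156, coefficient = 2
x_4 = 2.2500, f(x_4) = 5.062500, coefficient = 1

I ≈ (0.437500/2) × 17.421875 = 3.811035
Exact value: 3.755208
Error: 0.055827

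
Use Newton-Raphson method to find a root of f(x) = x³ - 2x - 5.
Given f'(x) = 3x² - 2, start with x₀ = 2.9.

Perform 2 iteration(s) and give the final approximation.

f(x) = x³ - 2x - 5
f'(x) = 3x² - 2
x₀ = 2.9

Newton-Raphson formula: x_{n+1} = x_n - f(x_n)/f'(x_n)

Iteration 1:
  f(2.900000) = 13.589000
  f'(2.900000) = 23.230000
  x_1 = 2.900000 - 13.589000/23.230000 = 2.315024
Iteration 2:
  f(2.315024) = 2.776939
  f'(2.315024) = 14.078004
  x_2 = 2.315024 - 2.776939/14.078004 = 2.117770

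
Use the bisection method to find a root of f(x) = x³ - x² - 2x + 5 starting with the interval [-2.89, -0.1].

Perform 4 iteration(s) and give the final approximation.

f(x) = x³ - x² - 2x + 5
Initial interval: [-2.89, -0.1]

Iteration 1:
  c_1 = (-2.890000 + (-0.100000))/2 = -1.495000
  f(c_1) = f(-1.495000) = 2.413613
  f(a) × f(c) < 0, new interval: [-2.890000, -1.495000]
Iteration 2:
  c_2 = (-2.890000 + (-1.495000))/2 = -2.192500
  f(c_2) = f(-2.192500) = -5.961527
  f(a) × f(c) ≥ 0, new interval: [-2.192500, -1.495000]
Iteration 3:
  c_3 = (-2.192500 + (-1.495000))/2 = -1.843750
  f(c_3) = f(-1.843750) = -0.979584
  f(a) × f(c) ≥ 0, new interval: [-1.843750, -1.495000]
Iteration 4:
  c_4 = (-1.843750 + (-1.495000))/2 = -1.669375
  f(c_4) = f(-1.669375) = 0.899701
  f(a) × f(c) < 0, new interval: [-1.843750, -1.669375]

After 4 iteration(s), the approximation is c_4 = -1.669375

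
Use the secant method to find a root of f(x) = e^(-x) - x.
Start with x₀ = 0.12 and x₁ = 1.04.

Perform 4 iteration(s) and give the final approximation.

f(x) = e^(-x) - x
x₀ = 0.12, x₁ = 1.04

Secant formula: x_{n+1} = x_n - f(x_n)(x_n - x_{n-1})/(f(x_n) - f(x_{n-1}))

Iteration 1:
  f(0.120000) = 0.766920
  f(1.040000) = -0.686545
  x_2 = 1.040000 - (-0.686545)×(1.040000 - 0.120000)/(-0.686545 - 0.766920)
       = 0.605438
Iteration 2:
  f(1.040000) = -0.686545
  f(0.605438) = -0.059602
  x_3 = 0.605438 - (-0.059602)×(0.605438 - 1.040000)/(-0.059602 - (-0.686545))
       = 0.564125
Iteration 3:
  f(0.605438) = -0.059602
  f(0.564125) = 0.004733
  x_4 = 0.564125 - 0.004733×(0.564125 - 0.605438)/(0.004733 - (-0.059602))
       = 0.567164
Iteration 4:
  f(0.564125) = 0.004733
  f(0.567164) = -0.000033
  x_5 = 0.567164 - (-0.000033)×(0.567164 - 0.564125)/(-0.000033 - 0.004733)
       = 0.567143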